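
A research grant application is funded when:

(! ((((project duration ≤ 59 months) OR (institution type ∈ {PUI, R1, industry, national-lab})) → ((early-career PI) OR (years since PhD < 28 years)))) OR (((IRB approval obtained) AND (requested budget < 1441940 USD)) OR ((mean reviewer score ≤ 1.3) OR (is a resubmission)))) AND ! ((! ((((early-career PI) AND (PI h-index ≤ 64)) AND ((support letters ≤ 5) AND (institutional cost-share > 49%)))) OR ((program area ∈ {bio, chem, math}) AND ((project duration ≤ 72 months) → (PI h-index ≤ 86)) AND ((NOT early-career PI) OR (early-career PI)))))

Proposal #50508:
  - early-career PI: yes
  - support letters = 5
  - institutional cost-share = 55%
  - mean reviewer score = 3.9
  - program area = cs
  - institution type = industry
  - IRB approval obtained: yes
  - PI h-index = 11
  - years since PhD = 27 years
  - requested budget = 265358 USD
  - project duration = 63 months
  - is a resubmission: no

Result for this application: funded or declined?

Atomic conditions:
  project duration ≤ 59 months: 63 ≤ 59 is false
  institution type ∈ {PUI, R1, industry, national-lab}: industry is in the set → true
  early-career PI: yes → true
  years since PhD < 28 years: 27 < 28 is true
  IRB approval obtained: yes → true
  requested budget < 1441940 USD: 265358 < 1441940 is true
  mean reviewer score ≤ 1.3: 3.9 ≤ 1.3 is false
  is a resubmission: no → false
  PI h-index ≤ 64: 11 ≤ 64 is true
  support letters ≤ 5: 5 ≤ 5 is true
  institutional cost-share > 49%: 55 > 49 is true
  program area ∈ {bio, chem, math}: cs is not in the set → false
  project duration ≤ 72 months: 63 ≤ 72 is true
  PI h-index ≤ 86: 11 ≤ 86 is true
  NOT early-career PI: yes → false
Combine:
[1.1.1.1] false OR true = true
[1.1.1.2] true OR true = true
[1.1.1] true → true = true
[1.1] NOT true = false
[1.2.1] true AND true = true
[1.2.2] false OR false = false
[1.2] true OR false = true
[1] false OR true = true
[2.1.1.1.1] true AND true = true
[2.1.1.1.2] true AND true = true
[2.1.1.1] true AND true = true
[2.1.1] NOT true = false
[2.1.2.2] true → true = true
[2.1.2.3] false OR true = true
[2.1.2] false AND true AND true = false
[2.1] false OR false = false
[2] NOT false = true
[root] true AND true = true
Overall: true → funded

Funded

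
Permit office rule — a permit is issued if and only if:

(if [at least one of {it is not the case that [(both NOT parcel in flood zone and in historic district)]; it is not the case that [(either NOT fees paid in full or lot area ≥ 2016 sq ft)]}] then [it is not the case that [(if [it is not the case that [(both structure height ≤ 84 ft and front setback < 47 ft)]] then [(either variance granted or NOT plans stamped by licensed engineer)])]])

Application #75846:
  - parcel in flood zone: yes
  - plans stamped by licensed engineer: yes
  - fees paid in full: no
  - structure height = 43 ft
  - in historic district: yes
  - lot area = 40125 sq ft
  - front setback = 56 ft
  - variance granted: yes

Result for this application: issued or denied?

Denied

Atomic conditions:
  NOT parcel in flood zone: yes → false
  in historic district: yes → true
  NOT fees paid in full: no → true
  lot area ≥ 2016 sq ft: 40125 ≥ 2016 is true
  structure height ≤ 84 ft: 43 ≤ 84 is true
  front setback < 47 ft: 56 < 47 is false
  variance granted: yes → true
  NOT plans stamped by licensed engineer: yes → false
Combine:
[1.1.1] false AND true = false
[1.1] NOT false = true
[1.2.1] true OR true = true
[1.2] NOT true = false
[1] true OR false = true
[2.1.1.1] true AND false = false
[2.1.1] NOT false = true
[2.1.2] true OR false = true
[2.1] true → true = true
[2] NOT true = false
[root] true → false = false
Overall: false → denied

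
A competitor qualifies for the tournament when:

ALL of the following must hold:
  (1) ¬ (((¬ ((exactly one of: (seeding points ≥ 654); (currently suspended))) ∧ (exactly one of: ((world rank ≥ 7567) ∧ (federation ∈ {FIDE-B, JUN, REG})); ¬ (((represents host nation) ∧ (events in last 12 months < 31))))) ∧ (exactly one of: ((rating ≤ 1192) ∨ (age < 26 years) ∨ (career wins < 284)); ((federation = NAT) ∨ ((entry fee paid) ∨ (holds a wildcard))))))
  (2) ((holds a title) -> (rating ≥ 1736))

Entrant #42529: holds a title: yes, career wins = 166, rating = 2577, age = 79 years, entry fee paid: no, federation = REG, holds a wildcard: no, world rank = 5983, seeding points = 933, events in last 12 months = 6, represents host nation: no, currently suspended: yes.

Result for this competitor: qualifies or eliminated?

Atomic conditions:
  seeding points ≥ 654: 933 ≥ 654 is true
  currently suspended: yes → true
  world rank ≥ 7567: 5983 ≥ 7567 is false
  federation ∈ {FIDE-B, JUN, REG}: REG is in the set → true
  represents host nation: no → false
  events in last 12 months < 31: 6 < 31 is true
  rating ≤ 1192: 2577 ≤ 1192 is false
  age < 26 years: 79 < 26 is false
  career wins < 284: 166 < 284 is true
  federation = NAT: REG == NAT is false
  entry fee paid: no → false
  holds a wildcard: no → false
  holds a title: yes → true
  rating ≥ 1736: 2577 ≥ 1736 is true
Combine:
[1.1.1.1.1] exactly-one(true, true) = false
[1.1.1.1] NOT false = true
[1.1.1.2.1] false AND true = false
[1.1.1.2.2.1] false AND true = false
[1.1.1.2.2] NOT false = true
[1.1.1.2] exactly-one(false, true) = true
[1.1.1] true AND true = true
[1.1.2.1] false OR false OR true = true
[1.1.2.2.2] false OR false = false
[1.1.2.2] false OR false = false
[1.1.2] exactly-one(true, false) = true
[1.1] true AND true = true
[1] NOT true = false
[2] true → true = true
[root] false AND true = false
Overall: false → eliminated

Eliminated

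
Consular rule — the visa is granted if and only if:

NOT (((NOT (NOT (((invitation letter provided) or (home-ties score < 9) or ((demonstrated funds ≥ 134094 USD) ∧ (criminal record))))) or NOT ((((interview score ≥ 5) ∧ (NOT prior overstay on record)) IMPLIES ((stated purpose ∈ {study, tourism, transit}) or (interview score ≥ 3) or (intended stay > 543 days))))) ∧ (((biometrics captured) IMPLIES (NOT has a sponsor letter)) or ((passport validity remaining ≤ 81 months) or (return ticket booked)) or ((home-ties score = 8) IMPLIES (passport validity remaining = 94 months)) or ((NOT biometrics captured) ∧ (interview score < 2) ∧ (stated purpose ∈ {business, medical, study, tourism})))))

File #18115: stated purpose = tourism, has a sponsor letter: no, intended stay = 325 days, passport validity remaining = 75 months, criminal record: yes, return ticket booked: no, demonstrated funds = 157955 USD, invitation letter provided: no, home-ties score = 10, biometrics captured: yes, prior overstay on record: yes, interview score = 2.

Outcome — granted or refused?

Refused

Atomic conditions:
  invitation letter provided: no → false
  home-ties score < 9: 10 < 9 is false
  demonstrated funds ≥ 134094 USD: 157955 ≥ 134094 is true
  criminal record: yes → true
  interview score ≥ 5: 2 ≥ 5 is false
  NOT prior overstay on record: yes → false
  stated purpose ∈ {study, tourism, transit}: tourism is in the set → true
  interview score ≥ 3: 2 ≥ 3 is false
  intended stay > 543 days: 325 > 543 is false
  biometrics captured: yes → true
  NOT has a sponsor letter: no → true
  passport validity remaining ≤ 81 months: 75 ≤ 81 is true
  return ticket booked: no → false
  home-ties score = 8: 10 == 8 is false
  passport validity remaining = 94 months: 75 == 94 is false
  NOT biometrics captured: yes → false
  interview score < 2: 2 < 2 is false
  stated purpose ∈ {business, medical, study, tourism}: tourism is in the set → true
Combine:
[1.1.1.1.1.3] true AND true = true
[1.1.1.1.1] false OR false OR true = true
[1.1.1.1] NOT true = false
[1.1.1] NOT false = true
[1.1.2.1.1] false AND false = false
[1.1.2.1.2] true OR false OR false = true
[1.1.2.1] false → true (antecedent false ⇒ implication holds) = true
[1.1.2] NOT true = false
[1.1] true OR false = true
[1.2.1] true → true = true
[1.2.2] true OR false = true
[1.2.3] false → false (antecedent false ⇒ implication holds) = true
[1.2.4] false AND false AND true = false
[1.2] true OR true OR true OR false = true
[1] true AND true = true
[root] NOT true = false
Overall: false → refused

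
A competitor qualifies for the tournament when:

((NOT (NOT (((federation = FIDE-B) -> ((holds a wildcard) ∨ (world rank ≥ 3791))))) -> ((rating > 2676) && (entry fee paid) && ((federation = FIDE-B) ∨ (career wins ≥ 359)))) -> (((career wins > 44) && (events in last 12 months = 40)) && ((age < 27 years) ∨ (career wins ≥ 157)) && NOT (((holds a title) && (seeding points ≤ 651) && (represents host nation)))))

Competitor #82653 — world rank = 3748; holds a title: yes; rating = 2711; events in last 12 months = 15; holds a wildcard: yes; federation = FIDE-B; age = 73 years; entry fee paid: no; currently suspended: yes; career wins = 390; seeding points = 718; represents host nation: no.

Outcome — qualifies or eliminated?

Qualifies

Atomic conditions:
  federation = FIDE-B: FIDE-B == FIDE-B is true
  holds a wildcard: yes → true
  world rank ≥ 3791: 3748 ≥ 3791 is false
  rating > 2676: 2711 > 2676 is true
  entry fee paid: no → false
  career wins ≥ 359: 390 ≥ 359 is true
  career wins > 44: 390 > 44 is true
  events in last 12 months = 40: 15 == 40 is false
  age < 27 years: 73 < 27 is false
  career wins ≥ 157: 390 ≥ 157 is true
  holds a title: yes → true
  seeding points ≤ 651: 718 ≤ 651 is false
  represents host nation: no → false
Combine:
[1.1.1.1.2] true OR false = true
[1.1.1.1] true → true = true
[1.1.1] NOT true = false
[1.1] NOT false = true
[1.2.3] true OR true = true
[1.2] true AND false AND true = false
[1] true → false = false
[2.1] true AND false = false
[2.2] false OR true = true
[2.3.1] true AND false AND false = false
[2.3] NOT false = true
[2] false AND true AND true = false
[root] false → false (antecedent false ⇒ implication holds) = true
Overall: true → qualifies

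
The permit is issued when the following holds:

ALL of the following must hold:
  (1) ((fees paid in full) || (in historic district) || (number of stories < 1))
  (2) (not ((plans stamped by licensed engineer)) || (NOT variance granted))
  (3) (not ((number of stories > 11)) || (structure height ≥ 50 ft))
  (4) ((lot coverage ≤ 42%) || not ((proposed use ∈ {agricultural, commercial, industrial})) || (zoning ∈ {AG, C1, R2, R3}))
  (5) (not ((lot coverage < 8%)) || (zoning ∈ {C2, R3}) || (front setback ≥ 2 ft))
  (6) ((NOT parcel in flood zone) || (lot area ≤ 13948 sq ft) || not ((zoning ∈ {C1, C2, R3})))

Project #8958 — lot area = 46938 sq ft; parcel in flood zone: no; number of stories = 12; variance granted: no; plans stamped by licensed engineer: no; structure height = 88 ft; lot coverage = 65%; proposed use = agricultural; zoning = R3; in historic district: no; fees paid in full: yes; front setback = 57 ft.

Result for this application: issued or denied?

Issued

Atomic conditions:
  fees paid in full: yes → true
  in historic district: no → false
  number of stories < 1: 12 < 1 is false
  plans stamped by licensed engineer: no → false
  NOT variance granted: no → true
  number of stories > 11: 12 > 11 is true
  structure height ≥ 50 ft: 88 ≥ 50 is true
  lot coverage ≤ 42%: 65 ≤ 42 is false
  proposed use ∈ {agricultural, commercial, industrial}: agricultural is in the set → true
  zoning ∈ {AG, C1, R2, R3}: R3 is in the set → true
  lot coverage < 8%: 65 < 8 is false
  zoning ∈ {C2, R3}: R3 is in the set → true
  front setback ≥ 2 ft: 57 ≥ 2 is true
  NOT parcel in flood zone: no → true
  lot area ≤ 13948 sq ft: 46938 ≤ 13948 is false
  zoning ∈ {C1, C2, R3}: R3 is in the set → true
Combine:
[1] true OR false OR false = true
[2.1] NOT false = true
[2] true OR true = true
[3.1] NOT true = false
[3] false OR true = true
[4.2] NOT true = false
[4] false OR false OR true = true
[5.1] NOT false = true
[5] true OR true OR true = true
[6.3] NOT true = false
[6] true OR false OR false = true
[root] true AND true AND true AND true AND true AND true = true
Overall: true → issued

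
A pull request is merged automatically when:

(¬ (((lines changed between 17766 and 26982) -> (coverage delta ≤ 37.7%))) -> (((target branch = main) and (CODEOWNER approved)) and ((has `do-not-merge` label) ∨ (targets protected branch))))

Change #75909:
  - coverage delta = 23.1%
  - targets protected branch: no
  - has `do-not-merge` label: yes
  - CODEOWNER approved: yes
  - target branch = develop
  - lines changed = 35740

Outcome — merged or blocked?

Atomic conditions:
  lines changed between 17766 and 26982: 35740 in [17766, 26982] is false
  coverage delta ≤ 37.7%: 23.1 ≤ 37.7 is true
  target branch = main: develop == main is false
  CODEOWNER approved: yes → true
  has `do-not-merge` label: yes → true
  targets protected branch: no → false
Combine:
[1.1] false → true (antecedent false ⇒ implication holds) = true
[1] NOT true = false
[2.1] false AND true = false
[2.2] true OR false = true
[2] false AND true = false
[root] false → false (antecedent false ⇒ implication holds) = true
Overall: true → merged

Merged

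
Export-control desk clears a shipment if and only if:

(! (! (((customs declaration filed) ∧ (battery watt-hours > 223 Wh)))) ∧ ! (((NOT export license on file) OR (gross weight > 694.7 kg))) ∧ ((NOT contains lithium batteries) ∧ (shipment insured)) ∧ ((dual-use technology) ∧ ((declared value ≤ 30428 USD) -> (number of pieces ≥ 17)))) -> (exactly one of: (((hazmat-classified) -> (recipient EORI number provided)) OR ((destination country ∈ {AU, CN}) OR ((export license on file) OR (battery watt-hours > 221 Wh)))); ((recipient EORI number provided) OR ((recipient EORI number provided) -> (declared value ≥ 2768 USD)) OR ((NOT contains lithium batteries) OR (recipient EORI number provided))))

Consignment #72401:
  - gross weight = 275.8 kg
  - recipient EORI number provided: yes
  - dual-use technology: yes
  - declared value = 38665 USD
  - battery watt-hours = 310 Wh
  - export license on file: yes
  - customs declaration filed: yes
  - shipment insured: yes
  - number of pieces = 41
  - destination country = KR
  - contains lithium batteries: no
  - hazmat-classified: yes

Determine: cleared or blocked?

Blocked

Atomic conditions:
  customs declaration filed: yes → true
  battery watt-hours > 223 Wh: 310 > 223 is true
  NOT export license on file: yes → false
  gross weight > 694.7 kg: 275.8 > 694.7 is false
  NOT contains lithium batteries: no → true
  shipment insured: yes → true
  dual-use technology: yes → true
  declared value ≤ 30428 USD: 38665 ≤ 30428 is false
  number of pieces ≥ 17: 41 ≥ 17 is true
  hazmat-classified: yes → true
  recipient EORI number provided: yes → true
  destination country ∈ {AU, CN}: KR is not in the set → false
  export license on file: yes → true
  battery watt-hours > 221 Wh: 310 > 221 is true
  declared value ≥ 2768 USD: 38665 ≥ 2768 is true
Combine:
[1.1.1.1] true AND true = true
[1.1.1] NOT true = false
[1.1] NOT false = true
[1.2.1] false OR false = false
[1.2] NOT false = true
[1.3] true AND true = true
[1.4.2] false → true (antecedent false ⇒ implication holds) = true
[1.4] true AND true = true
[1] true AND true AND true AND true = true
[2.1.1] true → true = true
[2.1.2.2] true OR true = true
[2.1.2] false OR true = true
[2.1] true OR true = true
[2.2.2] true → true = true
[2.2.3] true OR true = true
[2.2] true OR true OR true = true
[2] exactly-one(true, true) = false
[root] true → false = false
Overall: false → blocked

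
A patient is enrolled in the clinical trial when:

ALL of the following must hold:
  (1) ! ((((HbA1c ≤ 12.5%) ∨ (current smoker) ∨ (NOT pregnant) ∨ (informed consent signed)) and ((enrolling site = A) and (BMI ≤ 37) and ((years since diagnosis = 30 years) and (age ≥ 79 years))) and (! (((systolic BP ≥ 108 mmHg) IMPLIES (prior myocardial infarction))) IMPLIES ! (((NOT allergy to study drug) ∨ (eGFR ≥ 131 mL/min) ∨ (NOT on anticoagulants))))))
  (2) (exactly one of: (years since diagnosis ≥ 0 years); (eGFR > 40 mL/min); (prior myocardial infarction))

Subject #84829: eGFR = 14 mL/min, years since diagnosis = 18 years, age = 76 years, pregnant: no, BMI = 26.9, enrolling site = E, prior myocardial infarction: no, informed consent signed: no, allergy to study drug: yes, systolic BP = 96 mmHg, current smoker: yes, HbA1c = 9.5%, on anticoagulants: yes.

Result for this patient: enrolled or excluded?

Atomic conditions:
  HbA1c ≤ 12.5%: 9.5 ≤ 12.5 is true
  current smoker: yes → true
  NOT pregnant: no → true
  informed consent signed: no → false
  enrolling site = A: E == A is false
  BMI ≤ 37: 26.9 ≤ 37 is true
  years since diagnosis = 30 years: 18 == 30 is false
  age ≥ 79 years: 76 ≥ 79 is false
  systolic BP ≥ 108 mmHg: 96 ≥ 108 is false
  prior myocardial infarction: no → false
  NOT allergy to study drug: yes → false
  eGFR ≥ 131 mL/min: 14 ≥ 131 is false
  NOT on anticoagulants: yes → false
  years since diagnosis ≥ 0 years: 18 ≥ 0 is true
  eGFR > 40 mL/min: 14 > 40 is false
Combine:
[1.1.1] true OR true OR true OR false = true
[1.1.2.3] false AND false = false
[1.1.2] false AND true AND false = false
[1.1.3.1.1] false → false (antecedent false ⇒ implication holds) = true
[1.1.3.1] NOT true = false
[1.1.3.2.1] false OR false OR false = false
[1.1.3.2] NOT false = true
[1.1.3] false → true (antecedent false ⇒ implication holds) = true
[1.1] true AND false AND true = false
[1] NOT false = true
[2] exactly-one(true, false, false) = true
[root] true AND true = true
Overall: true → enrolled

Enrolled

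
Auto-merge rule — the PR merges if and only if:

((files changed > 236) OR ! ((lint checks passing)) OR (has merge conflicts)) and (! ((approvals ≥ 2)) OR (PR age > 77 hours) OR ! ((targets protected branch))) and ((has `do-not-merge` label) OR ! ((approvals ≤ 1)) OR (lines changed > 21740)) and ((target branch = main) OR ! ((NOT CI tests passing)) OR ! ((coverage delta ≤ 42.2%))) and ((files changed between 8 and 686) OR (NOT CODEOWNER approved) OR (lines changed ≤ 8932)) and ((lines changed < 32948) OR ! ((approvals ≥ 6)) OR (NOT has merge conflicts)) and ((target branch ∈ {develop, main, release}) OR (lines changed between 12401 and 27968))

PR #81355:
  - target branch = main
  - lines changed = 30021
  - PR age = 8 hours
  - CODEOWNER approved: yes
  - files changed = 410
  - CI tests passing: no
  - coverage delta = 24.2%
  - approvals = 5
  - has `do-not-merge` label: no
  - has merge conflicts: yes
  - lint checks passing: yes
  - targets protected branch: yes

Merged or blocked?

Blocked

Atomic conditions:
  files changed > 236: 410 > 236 is true
  lint checks passing: yes → true
  has merge conflicts: yes → true
  approvals ≥ 2: 5 ≥ 2 is true
  PR age > 77 hours: 8 > 77 is false
  targets protected branch: yes → true
  has `do-not-merge` label: no → false
  approvals ≤ 1: 5 ≤ 1 is false
  lines changed > 21740: 30021 > 21740 is true
  target branch = main: main == main is true
  NOT CI tests passing: no → true
  coverage delta ≤ 42.2%: 24.2 ≤ 42.2 is true
  files changed between 8 and 686: 410 in [8, 686] is true
  NOT CODEOWNER approved: yes → false
  lines changed ≤ 8932: 30021 ≤ 8932 is false
  lines changed < 32948: 30021 < 32948 is true
  approvals ≥ 6: 5 ≥ 6 is false
  NOT has merge conflicts: yes → false
  target branch ∈ {develop, main, release}: main is in the set → true
  lines changed between 12401 and 27968: 30021 in [12401, 27968] is false
Combine:
[1.2] NOT true = false
[1] true OR false OR true = true
[2.1] NOT true = false
[2.3] NOT true = false
[2] false OR false OR false = false
[3.2] NOT false = true
[3] false OR true OR true = true
[4.2] NOT true = false
[4.3] NOT true = false
[4] true OR false OR false = true
[5] true OR false OR false = true
[6.2] NOT false = true
[6] true OR true OR false = true
[7] true OR false = true
[root] true AND false AND true AND true AND true AND true AND true = false
Overall: false → blocked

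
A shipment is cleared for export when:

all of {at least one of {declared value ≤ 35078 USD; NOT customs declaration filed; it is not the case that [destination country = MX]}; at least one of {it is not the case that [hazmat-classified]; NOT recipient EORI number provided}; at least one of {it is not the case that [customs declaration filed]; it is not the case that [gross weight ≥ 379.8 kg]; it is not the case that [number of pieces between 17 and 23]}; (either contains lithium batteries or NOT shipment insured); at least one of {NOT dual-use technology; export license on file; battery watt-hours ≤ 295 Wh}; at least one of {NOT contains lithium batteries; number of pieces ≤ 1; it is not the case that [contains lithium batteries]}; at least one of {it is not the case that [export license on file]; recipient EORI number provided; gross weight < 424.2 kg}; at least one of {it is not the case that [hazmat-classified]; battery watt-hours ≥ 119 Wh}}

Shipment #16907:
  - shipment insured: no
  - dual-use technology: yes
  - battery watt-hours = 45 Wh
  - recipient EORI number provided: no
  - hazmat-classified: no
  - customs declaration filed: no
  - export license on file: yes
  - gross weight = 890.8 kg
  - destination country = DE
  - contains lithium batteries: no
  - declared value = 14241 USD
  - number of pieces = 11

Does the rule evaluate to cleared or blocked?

Blocked

Atomic conditions:
  declared value ≤ 35078 USD: 14241 ≤ 35078 is true
  NOT customs declaration filed: no → true
  destination country = MX: DE == MX is false
  hazmat-classified: no → false
  NOT recipient EORI number provided: no → true
  customs declaration filed: no → false
  gross weight ≥ 379.8 kg: 890.8 ≥ 379.8 is true
  number of pieces between 17 and 23: 11 in [17, 23] is false
  contains lithium batteries: no → false
  NOT shipment insured: no → true
  NOT dual-use technology: yes → false
  export license on file: yes → true
  battery watt-hours ≤ 295 Wh: 45 ≤ 295 is true
  NOT contains lithium batteries: no → true
  number of pieces ≤ 1: 11 ≤ 1 is false
  recipient EORI number provided: no → false
  gross weight < 424.2 kg: 890.8 < 424.2 is false
  battery watt-hours ≥ 119 Wh: 45 ≥ 119 is false
Combine:
[1.3] NOT false = true
[1] true OR true OR true = true
[2.1] NOT false = true
[2] true OR true = true
[3.1] NOT false = true
[3.2] NOT true = false
[3.3] NOT false = true
[3] true OR false OR true = true
[4] false OR true = true
[5] false OR true OR true = true
[6.3] NOT false = true
[6] true OR false OR true = true
[7.1] NOT true = false
[7] false OR false OR false = false
[8.1] NOT false = true
[8] true OR false = true
[root] true AND true AND true AND true AND true AND true AND false AND true = false
Overall: false → blocked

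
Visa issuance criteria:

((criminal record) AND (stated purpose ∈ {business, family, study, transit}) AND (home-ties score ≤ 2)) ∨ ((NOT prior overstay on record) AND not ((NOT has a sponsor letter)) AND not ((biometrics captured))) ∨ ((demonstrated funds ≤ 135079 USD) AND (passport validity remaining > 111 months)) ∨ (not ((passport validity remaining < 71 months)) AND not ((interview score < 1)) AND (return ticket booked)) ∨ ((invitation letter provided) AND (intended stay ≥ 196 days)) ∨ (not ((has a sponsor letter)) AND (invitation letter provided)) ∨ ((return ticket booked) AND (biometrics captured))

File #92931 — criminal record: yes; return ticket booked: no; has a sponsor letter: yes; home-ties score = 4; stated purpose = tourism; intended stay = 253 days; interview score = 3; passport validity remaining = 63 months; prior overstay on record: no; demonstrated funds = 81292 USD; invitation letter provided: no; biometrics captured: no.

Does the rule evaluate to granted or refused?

Atomic conditions:
  criminal record: yes → true
  stated purpose ∈ {business, family, study, transit}: tourism is not in the set → false
  home-ties score ≤ 2: 4 ≤ 2 is false
  NOT prior overstay on record: no → true
  NOT has a sponsor letter: yes → false
  biometrics captured: no → false
  demonstrated funds ≤ 135079 USD: 81292 ≤ 135079 is true
  passport validity remaining > 111 months: 63 > 111 is false
  passport validity remaining < 71 months: 63 < 71 is true
  interview score < 1: 3 < 1 is false
  return ticket booked: no → false
  invitation letter provided: no → false
  intended stay ≥ 196 days: 253 ≥ 196 is true
  has a sponsor letter: yes → true
Combine:
[1] true AND false AND false = false
[2.2] NOT false = true
[2.3] NOT false = true
[2] true AND true AND true = true
[3] true AND false = false
[4.1] NOT true = false
[4.2] NOT false = true
[4] false AND true AND false = false
[5] false AND true = false
[6.1] NOT true = false
[6] false AND false = false
[7] false AND false = false
[root] false OR true OR false OR false OR false OR false OR false = true
Overall: true → granted

Granted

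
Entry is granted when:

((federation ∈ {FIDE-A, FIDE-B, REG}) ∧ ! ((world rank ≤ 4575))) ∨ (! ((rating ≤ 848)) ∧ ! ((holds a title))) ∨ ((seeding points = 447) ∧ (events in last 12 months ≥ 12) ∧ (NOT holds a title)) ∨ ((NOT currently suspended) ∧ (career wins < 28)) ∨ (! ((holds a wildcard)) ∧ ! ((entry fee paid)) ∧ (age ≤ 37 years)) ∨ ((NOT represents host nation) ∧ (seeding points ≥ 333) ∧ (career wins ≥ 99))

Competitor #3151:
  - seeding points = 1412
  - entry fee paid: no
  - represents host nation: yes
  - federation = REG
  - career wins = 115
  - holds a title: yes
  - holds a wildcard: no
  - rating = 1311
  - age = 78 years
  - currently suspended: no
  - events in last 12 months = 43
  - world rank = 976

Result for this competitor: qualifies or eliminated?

Eliminated

Atomic conditions:
  federation ∈ {FIDE-A, FIDE-B, REG}: REG is in the set → true
  world rank ≤ 4575: 976 ≤ 4575 is true
  rating ≤ 848: 1311 ≤ 848 is false
  holds a title: yes → true
  seeding points = 447: 1412 == 447 is false
  events in last 12 months ≥ 12: 43 ≥ 12 is true
  NOT holds a title: yes → false
  NOT currently suspended: no → true
  career wins < 28: 115 < 28 is false
  holds a wildcard: no → false
  entry fee paid: no → false
  age ≤ 37 years: 78 ≤ 37 is false
  NOT represents host nation: yes → false
  seeding points ≥ 333: 1412 ≥ 333 is true
  career wins ≥ 99: 115 ≥ 99 is true
Combine:
[1.2] NOT true = false
[1] true AND false = false
[2.1] NOT false = true
[2.2] NOT true = false
[2] true AND false = false
[3] false AND true AND false = false
[4] true AND false = false
[5.1] NOT false = true
[5.2] NOT false = true
[5] true AND true AND false = false
[6] false AND true AND true = false
[root] false OR false OR false OR false OR false OR false = false
Overall: false → eliminated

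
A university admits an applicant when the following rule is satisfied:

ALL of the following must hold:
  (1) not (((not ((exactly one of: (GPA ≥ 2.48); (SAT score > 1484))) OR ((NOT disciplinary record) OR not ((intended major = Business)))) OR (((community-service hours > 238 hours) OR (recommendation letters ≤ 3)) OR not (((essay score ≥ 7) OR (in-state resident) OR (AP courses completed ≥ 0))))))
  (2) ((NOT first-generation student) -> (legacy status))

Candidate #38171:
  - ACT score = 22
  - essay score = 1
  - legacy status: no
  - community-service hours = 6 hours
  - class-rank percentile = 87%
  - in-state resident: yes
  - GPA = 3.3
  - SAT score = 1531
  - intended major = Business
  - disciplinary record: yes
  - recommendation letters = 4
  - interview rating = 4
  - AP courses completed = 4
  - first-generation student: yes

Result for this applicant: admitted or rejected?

Rejected

Atomic conditions:
  GPA ≥ 2.48: 3.3 ≥ 2.48 is true
  SAT score > 1484: 1531 > 1484 is true
  NOT disciplinary record: yes → false
  intended major = Business: Business == Business is true
  community-service hours > 238 hours: 6 > 238 is false
  recommendation letters ≤ 3: 4 ≤ 3 is false
  essay score ≥ 7: 1 ≥ 7 is false
  in-state resident: yes → true
  AP courses completed ≥ 0: 4 ≥ 0 is true
  NOT first-generation student: yes → false
  legacy status: no → false
Combine:
[1.1.1.1.1] exactly-one(true, true) = false
[1.1.1.1] NOT false = true
[1.1.1.2.2] NOT true = false
[1.1.1.2] false OR false = false
[1.1.1] true OR false = true
[1.1.2.1] false OR false = false
[1.1.2.2.1] false OR true OR true = true
[1.1.2.2] NOT true = false
[1.1.2] false OR false = false
[1.1] true OR false = true
[1] NOT true = false
[2] false → false (antecedent false ⇒ implication holds) = true
[root] false AND true = false
Overall: false → rejected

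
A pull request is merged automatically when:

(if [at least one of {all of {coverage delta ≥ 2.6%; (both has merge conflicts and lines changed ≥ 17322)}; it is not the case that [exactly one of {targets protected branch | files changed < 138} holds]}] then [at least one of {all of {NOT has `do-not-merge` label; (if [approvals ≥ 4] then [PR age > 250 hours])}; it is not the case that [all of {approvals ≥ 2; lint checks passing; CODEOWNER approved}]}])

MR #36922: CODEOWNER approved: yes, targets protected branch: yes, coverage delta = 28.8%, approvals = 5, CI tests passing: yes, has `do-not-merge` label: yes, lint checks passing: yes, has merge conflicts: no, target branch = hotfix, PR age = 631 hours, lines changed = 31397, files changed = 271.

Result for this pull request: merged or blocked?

Atomic conditions:
  coverage delta ≥ 2.6%: 28.8 ≥ 2.6 is true
  has merge conflicts: no → false
  lines changed ≥ 17322: 31397 ≥ 17322 is true
  targets protected branch: yes → true
  files changed < 138: 271 < 138 is false
  NOT has `do-not-merge` label: yes → false
  approvals ≥ 4: 5 ≥ 4 is true
  PR age > 250 hours: 631 > 250 is true
  approvals ≥ 2: 5 ≥ 2 is true
  lint checks passing: yes → true
  CODEOWNER approved: yes → true
Combine:
[1.1.2] false AND true = false
[1.1] true AND false = false
[1.2.1] exactly-one(true, false) = true
[1.2] NOT true = false
[1] false OR false = false
[2.1.2] true → true = true
[2.1] false AND true = false
[2.2.1] true AND true AND true = true
[2.2] NOT true = false
[2] false OR false = false
[root] false → false (antecedent false ⇒ implication holds) = true
Overall: true → merged

Merged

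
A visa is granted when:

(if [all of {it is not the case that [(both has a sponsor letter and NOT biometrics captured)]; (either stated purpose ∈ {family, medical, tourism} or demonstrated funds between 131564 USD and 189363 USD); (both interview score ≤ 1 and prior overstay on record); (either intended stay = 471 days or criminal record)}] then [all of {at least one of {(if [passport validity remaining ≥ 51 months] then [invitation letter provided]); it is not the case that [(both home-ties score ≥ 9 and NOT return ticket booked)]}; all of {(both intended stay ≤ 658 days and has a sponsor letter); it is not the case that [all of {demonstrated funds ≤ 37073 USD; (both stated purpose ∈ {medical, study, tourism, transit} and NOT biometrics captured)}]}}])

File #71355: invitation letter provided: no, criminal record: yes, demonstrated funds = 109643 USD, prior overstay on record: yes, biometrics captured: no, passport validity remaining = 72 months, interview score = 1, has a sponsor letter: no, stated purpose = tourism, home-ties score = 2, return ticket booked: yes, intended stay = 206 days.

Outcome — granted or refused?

Refused

Atomic conditions:
  has a sponsor letter: no → false
  NOT biometrics captured: no → true
  stated purpose ∈ {family, medical, tourism}: tourism is in the set → true
  demonstrated funds between 131564 USD and 189363 USD: 109643 in [131564, 189363] is false
  interview score ≤ 1: 1 ≤ 1 is true
  prior overstay on record: yes → true
  intended stay = 471 days: 206 == 471 is false
  criminal record: yes → true
  passport validity remaining ≥ 51 months: 72 ≥ 51 is true
  invitation letter provided: no → false
  home-ties score ≥ 9: 2 ≥ 9 is false
  NOT return ticket booked: yes → false
  intended stay ≤ 658 days: 206 ≤ 658 is true
  demonstrated funds ≤ 37073 USD: 109643 ≤ 37073 is false
  stated purpose ∈ {medical, study, tourism, transit}: tourism is in the set → true
Combine:
[1.1.1] false AND true = false
[1.1] NOT false = true
[1.2] true OR false = true
[1.3] true AND true = true
[1.4] false OR true = true
[1] true AND true AND true AND true = true
[2.1.1] true → false = false
[2.1.2.1] false AND false = false
[2.1.2] NOT false = true
[2.1] false OR true = true
[2.2.1] true AND false = false
[2.2.2.1.2] true AND true = true
[2.2.2.1] false AND true = false
[2.2.2] NOT false = true
[2.2] false AND true = false
[2] true AND false = false
[root] true → false = false
Overall: false → refused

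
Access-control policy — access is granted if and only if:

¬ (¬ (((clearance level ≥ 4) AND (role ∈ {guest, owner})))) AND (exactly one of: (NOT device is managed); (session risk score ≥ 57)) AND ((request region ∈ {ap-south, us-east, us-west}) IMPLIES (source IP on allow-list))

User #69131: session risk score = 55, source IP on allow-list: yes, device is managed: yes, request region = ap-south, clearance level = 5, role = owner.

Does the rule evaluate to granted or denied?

Denied

Atomic conditions:
  clearance level ≥ 4: 5 ≥ 4 is true
  role ∈ {guest, owner}: owner is in the set → true
  NOT device is managed: yes → false
  session risk score ≥ 57: 55 ≥ 57 is false
  request region ∈ {ap-south, us-east, us-west}: ap-south is in the set → true
  source IP on allow-list: yes → true
Combine:
[1.1.1] true AND true = true
[1.1] NOT true = false
[1] NOT false = true
[2] exactly-one(false, false) = false
[3] true → true = true
[root] true AND false AND true = false
Overall: false → denied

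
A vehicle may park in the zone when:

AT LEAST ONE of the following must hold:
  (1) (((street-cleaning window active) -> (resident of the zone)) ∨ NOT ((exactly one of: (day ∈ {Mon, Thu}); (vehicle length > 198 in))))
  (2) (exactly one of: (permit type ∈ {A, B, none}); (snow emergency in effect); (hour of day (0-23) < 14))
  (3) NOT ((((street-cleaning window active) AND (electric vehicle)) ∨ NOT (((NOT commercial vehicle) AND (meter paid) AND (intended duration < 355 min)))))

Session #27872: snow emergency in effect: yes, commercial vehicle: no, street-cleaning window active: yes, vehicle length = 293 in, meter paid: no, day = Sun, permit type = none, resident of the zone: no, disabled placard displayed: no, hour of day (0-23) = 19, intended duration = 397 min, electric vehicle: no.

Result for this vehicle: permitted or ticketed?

Ticketed

Atomic conditions:
  street-cleaning window active: yes → true
  resident of the zone: no → false
  day ∈ {Mon, Thu}: Sun is not in the set → false
  vehicle length > 198 in: 293 > 198 is true
  permit type ∈ {A, B, none}: none is in the set → true
  snow emergency in effect: yes → true
  hour of day (0-23) < 14: 19 < 14 is false
  electric vehicle: no → false
  NOT commercial vehicle: no → true
  meter paid: no → false
  intended duration < 355 min: 397 < 355 is false
Combine:
[1.1] true → false = false
[1.2.1] exactly-one(false, true) = true
[1.2] NOT true = false
[1] false OR false = false
[2] exactly-one(true, true, false) = false
[3.1.1] true AND false = false
[3.1.2.1] true AND false AND false = false
[3.1.2] NOT false = true
[3.1] false OR true = true
[3] NOT true = false
[root] false OR false OR false = false
Overall: false → ticketed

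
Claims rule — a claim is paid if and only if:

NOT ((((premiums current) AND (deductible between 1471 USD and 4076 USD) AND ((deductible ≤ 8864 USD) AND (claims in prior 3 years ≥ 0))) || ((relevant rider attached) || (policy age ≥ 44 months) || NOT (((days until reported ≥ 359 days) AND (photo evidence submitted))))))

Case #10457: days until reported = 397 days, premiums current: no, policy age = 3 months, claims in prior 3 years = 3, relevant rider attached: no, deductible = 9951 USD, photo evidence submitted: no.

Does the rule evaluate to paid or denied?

Atomic conditions:
  premiums current: no → false
  deductible between 1471 USD and 4076 USD: 9951 in [1471, 4076] is false
  deductible ≤ 8864 USD: 9951 ≤ 8864 is false
  claims in prior 3 years ≥ 0: 3 ≥ 0 is true
  relevant rider attached: no → false
  policy age ≥ 44 months: 3 ≥ 44 is false
  days until reported ≥ 359 days: 397 ≥ 359 is true
  photo evidence submitted: no → false
Combine:
[1.1.3] false AND true = false
[1.1] false AND false AND false = false
[1.2.3.1] true AND false = false
[1.2.3] NOT false = true
[1.2] false OR false OR true = true
[1] false OR true = true
[root] NOT true = false
Overall: false → denied

Denied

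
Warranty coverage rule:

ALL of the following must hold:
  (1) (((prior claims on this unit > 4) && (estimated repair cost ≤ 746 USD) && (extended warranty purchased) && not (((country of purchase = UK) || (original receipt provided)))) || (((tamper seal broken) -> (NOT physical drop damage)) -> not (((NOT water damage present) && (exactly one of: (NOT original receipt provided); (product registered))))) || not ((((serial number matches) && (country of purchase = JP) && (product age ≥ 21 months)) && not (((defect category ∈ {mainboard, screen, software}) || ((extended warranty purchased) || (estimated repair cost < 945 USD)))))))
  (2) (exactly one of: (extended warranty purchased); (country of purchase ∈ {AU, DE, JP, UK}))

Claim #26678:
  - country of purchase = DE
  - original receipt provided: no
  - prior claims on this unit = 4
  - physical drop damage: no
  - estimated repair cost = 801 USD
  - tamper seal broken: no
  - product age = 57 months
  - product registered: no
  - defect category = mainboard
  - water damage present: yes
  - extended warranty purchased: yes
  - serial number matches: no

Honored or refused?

Refused

Atomic conditions:
  prior claims on this unit > 4: 4 > 4 is false
  estimated repair cost ≤ 746 USD: 801 ≤ 746 is false
  extended warranty purchased: yes → true
  country of purchase = UK: DE == UK is false
  original receipt provided: no → false
  tamper seal broken: no → false
  NOT physical drop damage: no → true
  NOT water damage present: yes → false
  NOT original receipt provided: no → true
  product registered: no → false
  serial number matches: no → false
  country of purchase = JP: DE == JP is false
  product age ≥ 21 months: 57 ≥ 21 is true
  defect category ∈ {mainboard, screen, software}: mainboard is in the set → true
  estimated repair cost < 945 USD: 801 < 945 is true
  country of purchase ∈ {AU, DE, JP, UK}: DE is in the set → true
Combine:
[1.1.4.1] false OR false = false
[1.1.4] NOT false = true
[1.1] false AND false AND true AND true = false
[1.2.1] false → true (antecedent false ⇒ implication holds) = true
[1.2.2.1.2] exactly-one(true, false) = true
[1.2.2.1] false AND true = false
[1.2.2] NOT false = true
[1.2] true → true = true
[1.3.1.1] false AND false AND true = false
[1.3.1.2.1.2] true OR true = true
[1.3.1.2.1] true OR true = true
[1.3.1.2] NOT true = false
[1.3.1] false AND false = false
[1.3] NOT false = true
[1] false OR true OR true = true
[2] exactly-one(true, true) = false
[root] true AND false = false
Overall: false → refused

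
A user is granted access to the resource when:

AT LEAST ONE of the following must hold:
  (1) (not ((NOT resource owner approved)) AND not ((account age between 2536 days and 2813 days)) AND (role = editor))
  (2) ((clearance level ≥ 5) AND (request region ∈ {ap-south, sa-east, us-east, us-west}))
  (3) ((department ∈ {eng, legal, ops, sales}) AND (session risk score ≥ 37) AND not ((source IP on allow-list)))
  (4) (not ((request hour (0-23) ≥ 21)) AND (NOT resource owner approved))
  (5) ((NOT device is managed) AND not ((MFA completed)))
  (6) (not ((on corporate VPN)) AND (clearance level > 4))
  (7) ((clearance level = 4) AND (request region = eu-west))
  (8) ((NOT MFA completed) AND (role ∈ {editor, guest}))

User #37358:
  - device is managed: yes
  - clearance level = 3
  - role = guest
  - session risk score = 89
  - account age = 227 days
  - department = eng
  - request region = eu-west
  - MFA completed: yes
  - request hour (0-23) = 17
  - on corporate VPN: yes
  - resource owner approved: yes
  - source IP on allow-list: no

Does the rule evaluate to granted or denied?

Atomic conditions:
  NOT resource owner approved: yes → false
  account age between 2536 days and 2813 days: 227 in [2536, 2813] is false
  role = editor: guest == editor is false
  clearance level ≥ 5: 3 ≥ 5 is false
  request region ∈ {ap-south, sa-east, us-east, us-west}: eu-west is not in the set → false
  department ∈ {eng, legal, ops, sales}: eng is in the set → true
  session risk score ≥ 37: 89 ≥ 37 is true
  source IP on allow-list: no → false
  request hour (0-23) ≥ 21: 17 ≥ 21 is false
  NOT device is managed: yes → false
  MFA completed: yes → true
  on corporate VPN: yes → true
  clearance level > 4: 3 > 4 is false
  clearance level = 4: 3 == 4 is false
  request region = eu-west: eu-west == eu-west is true
  NOT MFA completed: yes → false
  role ∈ {editor, guest}: guest is in the set → true
Combine:
[1.1] NOT false = true
[1.2] NOT false = true
[1] true AND true AND false = false
[2] false AND false = false
[3.3] NOT false = true
[3] true AND true AND true = true
[4.1] NOT false = true
[4] true AND false = false
[5.2] NOT true = false
[5] false AND false = false
[6.1] NOT true = false
[6] false AND false = false
[7] false AND true = false
[8] false AND true = false
[root] false OR false OR true OR false OR false OR false OR false OR false = true
Overall: true → granted

Granted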